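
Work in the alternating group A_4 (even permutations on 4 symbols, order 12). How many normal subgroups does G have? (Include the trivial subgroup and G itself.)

G has 10 subgroups. Checking conjugation-invariance by order — order 1: 1/1 normal; order 2: 0/3 normal; order 3: 0/4 normal; order 4: 1/1 normal; order 12: 1/1 normal.
Total normal subgroups: 3.

3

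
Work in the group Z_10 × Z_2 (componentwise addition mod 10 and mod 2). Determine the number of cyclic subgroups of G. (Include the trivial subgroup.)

Group the elements of G by the cyclic subgroup they generate; each cyclic subgroup of order d accounts for φ(d) elements.
Cyclic subgroups by order — order 1: 1; order 2: 3; order 5: 1; order 10: 3.
Total: 8.

8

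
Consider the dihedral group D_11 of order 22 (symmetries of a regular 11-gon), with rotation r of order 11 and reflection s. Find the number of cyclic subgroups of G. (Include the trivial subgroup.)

13

Each element a generates a cyclic subgroup ⟨a⟩; distinct elements may generate the same one (a cyclic group of order d has φ(d) generators).
Cyclic subgroups by order — order 1: 1; order 2: 11; order 11: 1.
Total: 13.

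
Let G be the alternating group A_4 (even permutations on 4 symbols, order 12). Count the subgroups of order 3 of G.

4

|G| = 12 and 3 | 12, so subgroups of order 3 are possible by Lagrange.
The subgroups of order 3 are: {e, (1 2 3), (1 3 2)}; {e, (1 2 4), (1 4 2)}; {e, (1 3 4), (1 4 3)}; {e, (2 3 4), (2 4 3)}.
So G has 4 subgroups of order 3.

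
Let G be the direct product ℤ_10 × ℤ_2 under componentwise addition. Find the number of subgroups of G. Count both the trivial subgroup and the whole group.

10

|G| = 20, so by Lagrange every subgroup order divides 20. Divisors: 1, 2, 4, 5, 10, 20.
Subgroups by order — order 1: 1; order 2: 3; order 4: 1; order 5: 1; order 10: 3; order 20: 1.
Total: 1 + 3 + 1 + 1 + 3 + 1 = 10.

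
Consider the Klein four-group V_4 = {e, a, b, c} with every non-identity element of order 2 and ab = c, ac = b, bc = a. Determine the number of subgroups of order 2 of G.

3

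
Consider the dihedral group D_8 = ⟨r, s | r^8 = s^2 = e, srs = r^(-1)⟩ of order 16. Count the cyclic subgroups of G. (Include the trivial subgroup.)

12

Each element a generates a cyclic subgroup ⟨a⟩; distinct elements may generate the same one (a cyclic group of order d has φ(d) generators).
Cyclic subgroups by order — order 1: 1; order 2: 9; order 4: 1; order 8: 1.
Total: 12.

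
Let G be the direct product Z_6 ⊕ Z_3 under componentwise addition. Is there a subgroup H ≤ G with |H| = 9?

9 | 18. A subgroup of order 9 is {(0,0), (0,1), (0,2), (2,0), (2,1), (2,2), (4,0), (4,1), (4,2)}.

Yes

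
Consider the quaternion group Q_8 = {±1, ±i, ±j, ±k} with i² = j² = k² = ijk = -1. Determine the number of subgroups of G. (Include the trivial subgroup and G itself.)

|G| = 8, so by Lagrange every subgroup order divides 8. Divisors: 1, 2, 4, 8.
Subgroups by order — order 1: 1; order 2: 1; order 4: 3; order 8: 1.
Total: 1 + 1 + 3 + 1 = 6.

6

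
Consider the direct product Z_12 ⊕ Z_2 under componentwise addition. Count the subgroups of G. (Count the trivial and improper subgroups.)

16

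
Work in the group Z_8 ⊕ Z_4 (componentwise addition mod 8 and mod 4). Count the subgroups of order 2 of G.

|G| = 32 and 2 | 32, so subgroups of order 2 are possible by Lagrange.
The subgroups of order 2 are: {(0,0), (0,2)}; {(0,0), (4,0)}; {(0,0), (4,2)}.
So G has 3 subgroups of order 2.

3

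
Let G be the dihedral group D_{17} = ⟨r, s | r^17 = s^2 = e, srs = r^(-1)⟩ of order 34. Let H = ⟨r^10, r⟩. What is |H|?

17

|⟨r^10⟩| = 17 and |⟨r⟩| = 17, so |H| is a multiple of lcm(17, 17) = 17 and divides |G| = 34.
Closing under the operation: H = {e, r, r^2, r^3, r^4, r^5, r^6, r^7, r^8, r^9, r^10, r^11, r^12, r^13, r^14, r^15, r^16}, so |H| = 17.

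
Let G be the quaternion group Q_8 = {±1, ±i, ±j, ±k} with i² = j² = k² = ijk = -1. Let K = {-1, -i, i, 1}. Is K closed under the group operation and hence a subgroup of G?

|K| = 4 divides |G| = 8, consistent with Lagrange.
K contains the identity, every element's inverse is in K, and K is closed under ·: it is a subgroup.
In fact K = ⟨-i⟩.

Yes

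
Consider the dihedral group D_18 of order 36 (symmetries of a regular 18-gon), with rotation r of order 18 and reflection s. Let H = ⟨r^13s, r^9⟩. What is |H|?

4

|⟨r^13s⟩| = 2 and |⟨r^9⟩| = 2, so |H| is a multiple of lcm(2, 2) = 2 and divides |G| = 36.
Closing under the operation: H = {e, r^9, r^4s, r^13s}, so |H| = 4.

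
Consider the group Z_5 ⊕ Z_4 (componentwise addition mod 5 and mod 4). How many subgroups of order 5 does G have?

|G| = 20 and 5 | 20, so subgroups of order 5 are possible by Lagrange.
The subgroups of order 5 are: {(0,0), (1,0), (2,0), (3,0), (4,0)}.
So G has 1 subgroup of order 5.

1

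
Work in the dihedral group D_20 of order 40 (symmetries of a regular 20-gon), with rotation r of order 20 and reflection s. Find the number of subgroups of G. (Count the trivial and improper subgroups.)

|G| = 40, so by Lagrange every subgroup order divides 40. Divisors: 1, 2, 4, 5, 8, 10, 20, 40.
Subgroups by order — order 1: 1; order 2: 21; order 4: 11; order 5: 1; order 8: 5; order 10: 5; order 20: 3; order 40: 1.
Total: 1 + 21 + 11 + 1 + 5 + 5 + 3 + 1 = 48.

48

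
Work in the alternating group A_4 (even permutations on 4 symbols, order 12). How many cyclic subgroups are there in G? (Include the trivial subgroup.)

8

Group the elements of G by the cyclic subgroup they generate; each cyclic subgroup of order d accounts for φ(d) elements.
Cyclic subgroups by order — order 1: 1; order 2: 3; order 3: 4.
Total: 8.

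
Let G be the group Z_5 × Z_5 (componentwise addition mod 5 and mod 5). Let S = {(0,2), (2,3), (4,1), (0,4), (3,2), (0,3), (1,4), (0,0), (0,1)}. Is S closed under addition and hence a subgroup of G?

No

|S| = 9 does not divide |G| = 25, so by Lagrange S is not a subgroup.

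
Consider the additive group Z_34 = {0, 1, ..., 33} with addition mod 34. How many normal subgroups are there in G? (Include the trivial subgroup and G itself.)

G is abelian, so every subgroup is normal.
G has 4 subgroups in total, hence 4 normal subgroups.

4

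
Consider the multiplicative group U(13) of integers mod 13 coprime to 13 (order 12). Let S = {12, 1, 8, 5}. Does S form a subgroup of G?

|S| = 4 divides |G| = 12, consistent with Lagrange.
S contains the identity, every element's inverse is in S, and S is closed under ·: it is a subgroup.
In fact S = ⟨8⟩.

Yes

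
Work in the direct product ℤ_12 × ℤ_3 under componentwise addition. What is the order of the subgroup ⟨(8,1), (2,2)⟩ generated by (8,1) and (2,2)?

18

|⟨(8,1)⟩| = 3 and |⟨(2,2)⟩| = 6, so |H| is a multiple of lcm(3, 6) = 6 and divides |G| = 36.
Closing under the operation: H = {(0,0), (0,1), (0,2), (2,0), (2,1), (2,2), (4,0), (4,1), (4,2), (6,0), (6,1), (6,2), (8,0), (8,1), (8,2), (10,0), (10,1), (10,2)}, so |H| = 18.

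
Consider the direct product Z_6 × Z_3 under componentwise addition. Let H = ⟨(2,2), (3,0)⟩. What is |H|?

6

|⟨(2,2)⟩| = 3 and |⟨(3,0)⟩| = 2, so |H| is a multiple of lcm(3, 2) = 6 and divides |G| = 18.
Closing under the operation: H = {(0,0), (1,1), (2,2), (3,0), (4,1), (5,2)}, so |H| = 6.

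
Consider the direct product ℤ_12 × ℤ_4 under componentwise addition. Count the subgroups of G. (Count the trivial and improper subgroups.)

30

|G| = 48, so by Lagrange every subgroup order divides 48. Divisors: 1, 2, 3, 4, 6, 8, 12, 16, 24, 48.
Subgroups by order — order 1: 1; order 2: 3; order 3: 1; order 4: 7; order 6: 3; order 8: 3; order 12: 7; order 16: 1; order 24: 3; order 48: 1.
Total: 1 + 3 + 1 + 7 + 3 + 3 + 7 + 1 + 3 + 1 = 30.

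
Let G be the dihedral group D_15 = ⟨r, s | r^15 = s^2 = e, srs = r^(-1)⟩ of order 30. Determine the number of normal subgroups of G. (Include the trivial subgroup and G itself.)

5

G has 28 subgroups. Checking conjugation-invariance by order — order 1: 1/1 normal; order 2: 0/15 normal; order 3: 1/1 normal; order 5: 1/1 normal; order 6: 0/5 normal; order 10: 0/3 normal; order 15: 1/1 normal; order 30: 1/1 normal.
Total normal subgroups: 5.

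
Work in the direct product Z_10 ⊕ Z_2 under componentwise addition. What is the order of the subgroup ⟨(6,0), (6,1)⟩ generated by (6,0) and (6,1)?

|⟨(6,0)⟩| = 5 and |⟨(6,1)⟩| = 10, so |H| is a multiple of lcm(5, 10) = 10 and divides |G| = 20.
Closing under the operation: H = {(0,0), (0,1), (2,0), (2,1), (4,0), (4,1), (6,0), (6,1), (8,0), (8,1)}, so |H| = 10.

10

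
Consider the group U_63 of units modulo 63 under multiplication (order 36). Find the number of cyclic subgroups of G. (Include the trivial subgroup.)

Group the elements of G by the cyclic subgroup they generate; each cyclic subgroup of order d accounts for φ(d) elements.
Cyclic subgroups by order — order 1: 1; order 2: 3; order 3: 4; order 6: 12.
Total: 20.

20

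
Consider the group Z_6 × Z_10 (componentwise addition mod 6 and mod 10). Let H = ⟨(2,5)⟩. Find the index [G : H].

10

|⟨(2,5)⟩| = 6 and |G| = 60.
By Lagrange, [G : H] = |G|/|H| = 60/6 = 10.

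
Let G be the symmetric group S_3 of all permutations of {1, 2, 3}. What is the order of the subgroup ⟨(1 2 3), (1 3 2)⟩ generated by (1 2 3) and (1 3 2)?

|⟨(1 2 3)⟩| = 3 and |⟨(1 3 2)⟩| = 3, so |H| is a multiple of lcm(3, 3) = 3 and divides |G| = 6.
Closing under the operation: H = {e, (1 2 3), (1 3 2)}, so |H| = 3.

3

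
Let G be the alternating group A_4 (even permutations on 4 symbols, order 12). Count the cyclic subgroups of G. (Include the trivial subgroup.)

Group the elements of G by the cyclic subgroup they generate; each cyclic subgroup of order d accounts for φ(d) elements.
Cyclic subgroups by order — order 1: 1; order 2: 3; order 3: 4.
Total: 8.

8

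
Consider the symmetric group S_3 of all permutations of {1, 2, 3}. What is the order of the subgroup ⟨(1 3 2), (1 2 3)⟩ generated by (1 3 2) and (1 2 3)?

3

|⟨(1 3 2)⟩| = 3 and |⟨(1 2 3)⟩| = 3, so |H| is a multiple of lcm(3, 3) = 3 and divides |G| = 6.
Closing under the operation: H = {e, (1 2 3), (1 3 2)}, so |H| = 3.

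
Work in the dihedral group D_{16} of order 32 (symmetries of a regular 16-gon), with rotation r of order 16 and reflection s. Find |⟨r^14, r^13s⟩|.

16

|⟨r^14⟩| = 8 and |⟨r^13s⟩| = 2, so |H| is a multiple of lcm(8, 2) = 8 and divides |G| = 32.
Closing under the operation: H = {e, r^2, r^4, r^6, r^8, r^10, r^12, r^14, rs, r^3s, r^5s, r^7s, r^9s, r^11s, r^13s, r^15s}, so |H| = 16.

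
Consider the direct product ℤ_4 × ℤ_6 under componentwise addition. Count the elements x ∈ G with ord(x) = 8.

An element (a,b) has order lcm(ord(a), ord(b)); count pairs with lcm equal to 8.
Enumerating gives 0 such elements.

0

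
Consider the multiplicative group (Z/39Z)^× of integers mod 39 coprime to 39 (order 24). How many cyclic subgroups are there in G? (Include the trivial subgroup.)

12

Group the elements of G by the cyclic subgroup they generate; each cyclic subgroup of order d accounts for φ(d) elements.
Cyclic subgroups by order — order 1: 1; order 2: 3; order 3: 1; order 4: 2; order 6: 3; order 12: 2.
Total: 12.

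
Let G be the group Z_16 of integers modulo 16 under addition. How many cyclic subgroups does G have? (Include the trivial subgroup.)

Group the elements of G by the cyclic subgroup they generate; each cyclic subgroup of order d accounts for φ(d) elements.
Cyclic subgroups by order — order 1: 1; order 2: 1; order 4: 1; order 8: 1; order 16: 1.
Total: 5.

5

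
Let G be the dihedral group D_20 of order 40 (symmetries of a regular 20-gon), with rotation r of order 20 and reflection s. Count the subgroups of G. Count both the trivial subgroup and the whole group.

|G| = 40, so by Lagrange every subgroup order divides 40. Divisors: 1, 2, 4, 5, 8, 10, 20, 40.
Subgroups by order — order 1: 1; order 2: 21; order 4: 11; order 5: 1; order 8: 5; order 10: 5; order 20: 3; order 40: 1.
Total: 1 + 21 + 11 + 1 + 5 + 5 + 3 + 1 = 48.

48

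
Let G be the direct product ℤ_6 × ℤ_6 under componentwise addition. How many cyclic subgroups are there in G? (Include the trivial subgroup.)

Each element a generates a cyclic subgroup ⟨a⟩; distinct elements may generate the same one (a cyclic group of order d has φ(d) generators).
Cyclic subgroups by order — order 1: 1; order 2: 3; order 3: 4; order 6: 12.
Total: 20.

20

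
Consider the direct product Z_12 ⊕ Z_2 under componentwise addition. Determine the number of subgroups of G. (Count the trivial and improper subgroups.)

|G| = 24, so by Lagrange every subgroup order divides 24. Divisors: 1, 2, 3, 4, 6, 8, 12, 24.
Subgroups by order — order 1: 1; order 2: 3; order 3: 1; order 4: 3; order 6: 3; order 8: 1; order 12: 3; order 24: 1.
Total: 1 + 3 + 1 + 3 + 3 + 1 + 3 + 1 = 16.

16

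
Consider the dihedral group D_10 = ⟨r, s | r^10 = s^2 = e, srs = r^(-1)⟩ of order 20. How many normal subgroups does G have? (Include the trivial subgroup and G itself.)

G has 22 subgroups. Checking conjugation-invariance by order — order 1: 1/1 normal; order 2: 1/11 normal; order 4: 0/5 normal; order 5: 1/1 normal; order 10: 3/3 normal; order 20: 1/1 normal.
Total normal subgroups: 7.

7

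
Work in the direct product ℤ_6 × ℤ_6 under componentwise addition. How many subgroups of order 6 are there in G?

|G| = 36 and 6 | 36, so subgroups of order 6 are possible by Lagrange.
The subgroups of order 6 are: {(0,0), (0,1), (0,2), (0,3), (0,4), (0,5)}; {(0,0), (0,2), (0,4), (3,0), (3,2), (3,4)}; {(0,0), (0,2), (0,4), (3,1), (3,3), (3,5)}; {(0,0), (0,3), (2,0), (2,3), (4,0), (4,3)}; … (12 in all).
So G has 12 subgroups of order 6.

12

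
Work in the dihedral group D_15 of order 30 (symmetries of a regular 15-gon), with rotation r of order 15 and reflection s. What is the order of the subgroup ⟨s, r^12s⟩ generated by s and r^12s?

10

|⟨s⟩| = 2 and |⟨r^12s⟩| = 2, so |H| is a multiple of lcm(2, 2) = 2 and divides |G| = 30.
Closing under the operation: H = {e, r^3, r^6, r^9, r^12, s, r^3s, r^6s, r^9s, r^12s}, so |H| = 10.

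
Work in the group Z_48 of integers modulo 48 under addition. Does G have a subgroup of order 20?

No

20 does not divide |G| = 48, so by Lagrange no subgroup of order 20 exists.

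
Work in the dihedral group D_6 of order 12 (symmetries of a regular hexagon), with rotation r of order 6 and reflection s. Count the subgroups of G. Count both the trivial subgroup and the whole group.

16

|G| = 12, so by Lagrange every subgroup order divides 12. Divisors: 1, 2, 3, 4, 6, 12.
Subgroups by order — order 1: 1; order 2: 7; order 3: 1; order 4: 3; order 6: 3; order 12: 1.
Total: 1 + 7 + 1 + 3 + 3 + 1 = 16.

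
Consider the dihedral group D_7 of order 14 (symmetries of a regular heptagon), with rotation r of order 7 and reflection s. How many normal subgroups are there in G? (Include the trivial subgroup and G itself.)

3

G has 10 subgroups. Checking conjugation-invariance by order — order 1: 1/1 normal; order 2: 0/7 normal; order 7: 1/1 normal; order 14: 1/1 normal.
Total normal subgroups: 3.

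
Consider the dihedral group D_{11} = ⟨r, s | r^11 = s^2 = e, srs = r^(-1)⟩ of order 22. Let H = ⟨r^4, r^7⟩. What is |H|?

11

|⟨r^4⟩| = 11 and |⟨r^7⟩| = 11, so |H| is a multiple of lcm(11, 11) = 11 and divides |G| = 22.
Closing under the operation: H = {e, r, r^2, r^3, r^4, r^5, r^6, r^7, r^8, r^9, r^10}, so |H| = 11.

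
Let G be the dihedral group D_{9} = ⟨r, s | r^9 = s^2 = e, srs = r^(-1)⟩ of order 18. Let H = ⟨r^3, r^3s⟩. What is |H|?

6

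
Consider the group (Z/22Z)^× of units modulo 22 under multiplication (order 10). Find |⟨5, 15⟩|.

|⟨5⟩| = 5 and |⟨15⟩| = 5, so |H| is a multiple of lcm(5, 5) = 5 and divides |G| = 10.
Closing under the operation: H = {1, 3, 5, 9, 15}, so |H| = 5.

5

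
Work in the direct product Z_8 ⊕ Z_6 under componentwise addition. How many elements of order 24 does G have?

An element (a,b) has order lcm(ord(a), ord(b)); count pairs with lcm equal to 24.
Enumerating gives 16 such elements.

16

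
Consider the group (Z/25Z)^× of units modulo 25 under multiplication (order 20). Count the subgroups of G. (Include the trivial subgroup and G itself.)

|G| = 20, so by Lagrange every subgroup order divides 20. Divisors: 1, 2, 4, 5, 10, 20.
Subgroups by order — order 1: 1; order 2: 1; order 4: 1; order 5: 1; order 10: 1; order 20: 1.
Total: 1 + 1 + 1 + 1 + 1 + 1 = 6.

6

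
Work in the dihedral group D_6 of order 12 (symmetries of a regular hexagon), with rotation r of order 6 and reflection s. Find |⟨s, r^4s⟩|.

|⟨s⟩| = 2 and |⟨r^4s⟩| = 2, so |H| is a multiple of lcm(2, 2) = 2 and divides |G| = 12.
Closing under the operation: H = {e, r^2, r^4, s, r^2s, r^4s}, so |H| = 6.

6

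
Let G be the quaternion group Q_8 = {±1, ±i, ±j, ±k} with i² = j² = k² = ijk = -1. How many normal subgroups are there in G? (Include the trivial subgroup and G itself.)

6

G has 6 subgroups. Checking conjugation-invariance by order — order 1: 1/1 normal; order 2: 1/1 normal; order 4: 3/3 normal; order 8: 1/1 normal.
Total normal subgroups: 6.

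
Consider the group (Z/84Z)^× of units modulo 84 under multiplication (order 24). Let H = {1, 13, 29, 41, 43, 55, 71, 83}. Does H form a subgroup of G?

|H| = 8 divides |G| = 24, consistent with Lagrange.
H contains the identity, every element's inverse is in H, and H is closed under ·: it is a subgroup.

Yes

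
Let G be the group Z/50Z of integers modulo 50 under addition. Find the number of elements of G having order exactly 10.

In a cyclic group of order 50, the number of elements of order d (for d | 50) is φ(d).
φ(10) = 4.

4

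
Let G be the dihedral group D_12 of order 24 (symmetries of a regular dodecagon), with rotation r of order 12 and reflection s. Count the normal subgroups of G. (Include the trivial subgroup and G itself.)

G has 34 subgroups. Checking conjugation-invariance by order — order 1: 1/1 normal; order 2: 1/13 normal; order 3: 1/1 normal; order 4: 1/7 normal; order 6: 1/5 normal; order 8: 0/3 normal; order 12: 3/3 normal; order 24: 1/1 normal.
Total normal subgroups: 9.

9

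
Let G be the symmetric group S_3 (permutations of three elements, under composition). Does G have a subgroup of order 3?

3 | 6. A subgroup of order 3 is {e, (1 2 3), (1 3 2)}.

Yes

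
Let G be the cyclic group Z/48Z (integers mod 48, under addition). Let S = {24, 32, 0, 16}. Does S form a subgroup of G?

Closure fails: 16 + 24 = 40 ∉ S. So S is not a subgroup.

No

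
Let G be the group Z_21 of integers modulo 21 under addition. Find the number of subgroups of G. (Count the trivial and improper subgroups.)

4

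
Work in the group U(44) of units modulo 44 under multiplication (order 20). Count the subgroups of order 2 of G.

|G| = 20 and 2 | 20, so subgroups of order 2 are possible by Lagrange.
The subgroups of order 2 are: {1, 21}; {1, 23}; {1, 43}.
So G has 3 subgroups of order 2.

3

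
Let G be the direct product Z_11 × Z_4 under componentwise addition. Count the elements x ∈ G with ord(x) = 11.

10

An element (a,b) has order lcm(ord(a), ord(b)); count pairs with lcm equal to 11.
Enumerating gives 10 such elements.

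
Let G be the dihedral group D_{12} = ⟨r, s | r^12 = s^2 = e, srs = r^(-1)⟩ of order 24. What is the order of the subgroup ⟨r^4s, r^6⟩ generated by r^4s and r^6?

4

|⟨r^4s⟩| = 2 and |⟨r^6⟩| = 2, so |H| is a multiple of lcm(2, 2) = 2 and divides |G| = 24.
Closing under the operation: H = {e, r^6, r^4s, r^10s}, so |H| = 4.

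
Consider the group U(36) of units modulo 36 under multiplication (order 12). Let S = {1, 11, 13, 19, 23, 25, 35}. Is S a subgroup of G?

No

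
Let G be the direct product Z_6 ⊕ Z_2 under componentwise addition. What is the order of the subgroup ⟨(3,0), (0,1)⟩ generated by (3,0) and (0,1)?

|⟨(3,0)⟩| = 2 and |⟨(0,1)⟩| = 2, so |H| is a multiple of lcm(2, 2) = 2 and divides |G| = 12.
Closing under the operation: H = {(0,0), (0,1), (3,0), (3,1)}, so |H| = 4.

4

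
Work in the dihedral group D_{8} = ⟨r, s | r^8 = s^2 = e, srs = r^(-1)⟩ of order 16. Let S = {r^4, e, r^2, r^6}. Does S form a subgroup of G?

Yes

|S| = 4 divides |G| = 16, consistent with Lagrange.
S contains the identity, every element's inverse is in S, and S is closed under ·: it is a subgroup.
In fact S = ⟨r^6⟩.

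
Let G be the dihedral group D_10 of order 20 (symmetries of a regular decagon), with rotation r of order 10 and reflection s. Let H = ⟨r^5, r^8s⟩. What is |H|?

|⟨r^5⟩| = 2 and |⟨r^8s⟩| = 2, so |H| is a multiple of lcm(2, 2) = 2 and divides |G| = 20.
Closing under the operation: H = {e, r^5, r^3s, r^8s}, so |H| = 4.

4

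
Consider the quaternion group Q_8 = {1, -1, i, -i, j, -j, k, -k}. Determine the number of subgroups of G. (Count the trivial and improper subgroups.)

|G| = 8, so by Lagrange every subgroup order divides 8. Divisors: 1, 2, 4, 8.
Subgroups by order — order 1: 1; order 2: 1; order 4: 3; order 8: 1.
Total: 1 + 1 + 3 + 1 = 6.

6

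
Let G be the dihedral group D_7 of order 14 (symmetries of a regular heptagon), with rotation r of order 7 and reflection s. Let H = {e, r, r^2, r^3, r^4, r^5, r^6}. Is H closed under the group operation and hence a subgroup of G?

|H| = 7 divides |G| = 14, consistent with Lagrange.
H contains the identity, every element's inverse is in H, and H is closed under ·: it is a subgroup.
In fact H = ⟨r^4⟩.

Yes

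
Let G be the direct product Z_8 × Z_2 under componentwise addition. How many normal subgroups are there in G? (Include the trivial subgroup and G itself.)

G is abelian, so every subgroup is normal.
G has 11 subgroups in total, hence 11 normal subgroups.

11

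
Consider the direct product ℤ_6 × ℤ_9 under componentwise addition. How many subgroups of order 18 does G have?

4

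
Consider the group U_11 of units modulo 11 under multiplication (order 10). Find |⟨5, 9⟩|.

5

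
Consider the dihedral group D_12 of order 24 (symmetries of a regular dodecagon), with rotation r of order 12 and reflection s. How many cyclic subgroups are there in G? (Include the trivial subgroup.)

18

A cyclic subgroup of order d is generated by each of its φ(d) elements of order d, so the cyclic subgroups of order d number (#elements of order d)/φ(d).
Cyclic subgroups by order — order 1: 1; order 2: 13; order 3: 1; order 4: 1; order 6: 1; order 12: 1.
Total: 18.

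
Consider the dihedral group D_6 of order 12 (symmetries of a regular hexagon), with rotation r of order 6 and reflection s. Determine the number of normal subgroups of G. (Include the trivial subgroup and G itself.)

7

G has 16 subgroups. Checking conjugation-invariance by order — order 1: 1/1 normal; order 2: 1/7 normal; order 3: 1/1 normal; order 4: 0/3 normal; order 6: 3/3 normal; order 12: 1/1 normal.
Total normal subgroups: 7.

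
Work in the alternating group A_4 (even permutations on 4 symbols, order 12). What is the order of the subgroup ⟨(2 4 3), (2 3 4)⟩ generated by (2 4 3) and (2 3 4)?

|⟨(2 4 3)⟩| = 3 and |⟨(2 3 4)⟩| = 3, so |H| is a multiple of lcm(3, 3) = 3 and divides |G| = 12.
Closing under the operation: H = {e, (2 3 4), (2 4 3)}, so |H| = 3.

3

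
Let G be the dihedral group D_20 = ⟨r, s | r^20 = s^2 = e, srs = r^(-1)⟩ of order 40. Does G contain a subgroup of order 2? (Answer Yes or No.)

Yes

2 | 40. A subgroup of order 2 is {e, r^10}.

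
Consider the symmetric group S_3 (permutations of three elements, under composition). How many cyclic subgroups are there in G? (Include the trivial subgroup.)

Group the elements of G by the cyclic subgroup they generate; each cyclic subgroup of order d accounts for φ(d) elements.
Cyclic subgroups by order — order 1: 1; order 2: 3; order 3: 1.
Total: 5.

5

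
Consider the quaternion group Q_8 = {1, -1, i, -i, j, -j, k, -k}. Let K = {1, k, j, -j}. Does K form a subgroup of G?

No

k ∈ K but its inverse -k ∉ K, so K is not a subgroup.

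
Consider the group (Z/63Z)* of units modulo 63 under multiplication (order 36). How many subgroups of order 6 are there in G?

|G| = 36 and 6 | 36, so subgroups of order 6 are possible by Lagrange.
The subgroups of order 6 are: {1, 10, 19, 37, 46, 55}; {1, 8, 11, 23, 25, 58}; {1, 13, 22, 34, 43, 55}; {1, 2, 4, 8, 16, 32}; … (12 in all).
So G has 12 subgroups of order 6.

12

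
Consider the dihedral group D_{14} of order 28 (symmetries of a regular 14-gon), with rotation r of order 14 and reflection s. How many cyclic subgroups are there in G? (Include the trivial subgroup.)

18

A cyclic subgroup of order d is generated by each of its φ(d) elements of order d, so the cyclic subgroups of order d number (#elements of order d)/φ(d).
Cyclic subgroups by order — order 1: 1; order 2: 15; order 7: 1; order 14: 1.
Total: 18.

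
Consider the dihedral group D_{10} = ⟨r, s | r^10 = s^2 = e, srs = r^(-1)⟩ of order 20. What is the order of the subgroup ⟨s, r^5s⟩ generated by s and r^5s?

4

|⟨s⟩| = 2 and |⟨r^5s⟩| = 2, so |H| is a multiple of lcm(2, 2) = 2 and divides |G| = 20.
Closing under the operation: H = {e, r^5, s, r^5s}, so |H| = 4.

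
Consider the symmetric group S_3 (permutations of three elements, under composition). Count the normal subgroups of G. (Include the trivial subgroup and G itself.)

G has 6 subgroups. Checking conjugation-invariance by order — order 1: 1/1 normal; order 2: 0/3 normal; order 3: 1/1 normal; order 6: 1/1 normal.
Total normal subgroups: 3.

3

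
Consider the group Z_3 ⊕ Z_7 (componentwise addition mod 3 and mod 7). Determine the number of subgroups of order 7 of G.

|G| = 21 and 7 | 21, so subgroups of order 7 are possible by Lagrange.
The subgroups of order 7 are: {(0,0), (0,1), (0,2), (0,3), (0,4), (0,5), (0,6)}.
So G has 1 subgroup of order 7.

1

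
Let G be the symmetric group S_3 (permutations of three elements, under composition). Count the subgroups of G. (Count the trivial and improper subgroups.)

6

|G| = 6, so by Lagrange every subgroup order divides 6. Divisors: 1, 2, 3, 6.
Subgroups by order — order 1: 1; order 2: 3; order 3: 1; order 6: 1.
Total: 1 + 3 + 1 + 1 = 6.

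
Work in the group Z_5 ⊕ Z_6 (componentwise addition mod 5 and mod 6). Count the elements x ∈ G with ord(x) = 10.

4

An element (a,b) has order lcm(ord(a), ord(b)); count pairs with lcm equal to 10.
Enumerating gives 4 such elements.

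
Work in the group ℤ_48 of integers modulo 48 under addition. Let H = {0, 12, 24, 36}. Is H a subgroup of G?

|H| = 4 divides |G| = 48, consistent with Lagrange.
H contains the identity, every element's inverse is in H, and H is closed under +: it is a subgroup.
In fact H = ⟨12⟩.

Yes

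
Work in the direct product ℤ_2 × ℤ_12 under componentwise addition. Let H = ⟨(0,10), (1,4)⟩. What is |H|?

12

|⟨(0,10)⟩| = 6 and |⟨(1,4)⟩| = 6, so |H| is a multiple of lcm(6, 6) = 6 and divides |G| = 24.
Closing under the operation: H = {(0,0), (0,2), (0,4), (0,6), (0,8), (0,10), (1,0), (1,2), (1,4), (1,6), (1,8), (1,10)}, so |H| = 12.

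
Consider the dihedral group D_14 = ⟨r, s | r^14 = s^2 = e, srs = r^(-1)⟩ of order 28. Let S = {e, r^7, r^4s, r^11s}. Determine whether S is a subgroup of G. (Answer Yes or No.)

Yes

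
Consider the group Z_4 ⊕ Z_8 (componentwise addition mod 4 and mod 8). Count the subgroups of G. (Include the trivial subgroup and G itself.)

22

|G| = 32, so by Lagrange every subgroup order divides 32. Divisors: 1, 2, 4, 8, 16, 32.
Subgroups by order — order 1: 1; order 2: 3; order 4: 7; order 8: 7; order 16: 3; order 32: 1.
Total: 1 + 3 + 7 + 7 + 3 + 1 = 22.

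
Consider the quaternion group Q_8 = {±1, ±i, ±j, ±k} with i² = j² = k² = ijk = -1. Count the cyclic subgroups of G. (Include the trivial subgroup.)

A cyclic subgroup of order d is generated by each of its φ(d) elements of order d, so the cyclic subgroups of order d number (#elements of order d)/φ(d).
Cyclic subgroups by order — order 1: 1; order 2: 1; order 4: 3.
Total: 5.

5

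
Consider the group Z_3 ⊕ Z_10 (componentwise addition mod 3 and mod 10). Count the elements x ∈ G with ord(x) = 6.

An element (a,b) has order lcm(ord(a), ord(b)); count pairs with lcm equal to 6.
Enumerating gives 2 such elements.

2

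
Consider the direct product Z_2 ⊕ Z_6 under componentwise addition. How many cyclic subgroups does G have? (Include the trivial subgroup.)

8

A cyclic subgroup of order d is generated by each of its φ(d) elements of order d, so the cyclic subgroups of order d number (#elements of order d)/φ(d).
Cyclic subgroups by order — order 1: 1; order 2: 3; order 3: 1; order 6: 3.
Total: 8.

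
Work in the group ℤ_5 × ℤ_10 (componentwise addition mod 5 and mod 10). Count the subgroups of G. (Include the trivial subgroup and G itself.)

16

|G| = 50, so by Lagrange every subgroup order divides 50. Divisors: 1, 2, 5, 10, 25, 50.
Subgroups by order — order 1: 1; order 2: 1; order 5: 6; order 10: 6; order 25: 1; order 50: 1.
Total: 1 + 1 + 6 + 6 + 1 + 1 = 16.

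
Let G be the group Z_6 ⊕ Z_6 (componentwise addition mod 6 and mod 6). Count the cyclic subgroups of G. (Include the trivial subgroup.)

Group the elements of G by the cyclic subgroup they generate; each cyclic subgroup of order d accounts for φ(d) elements.
Cyclic subgroups by order — order 1: 1; order 2: 3; order 3: 4; order 6: 12.
Total: 20.

20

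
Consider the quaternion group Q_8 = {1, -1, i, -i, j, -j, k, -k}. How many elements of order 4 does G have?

6

The elements of order 4 are: i, -i, j, -j, k, -k.
That's 6.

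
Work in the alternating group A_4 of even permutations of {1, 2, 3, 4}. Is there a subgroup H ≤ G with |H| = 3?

3 | 12. A subgroup of order 3 is {e, (1 2 3), (1 3 2)}.

Yes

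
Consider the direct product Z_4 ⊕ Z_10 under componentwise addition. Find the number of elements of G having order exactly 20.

16

An element (a,b) has order lcm(ord(a), ord(b)); count pairs with lcm equal to 20.
Enumerating gives 16 such elements.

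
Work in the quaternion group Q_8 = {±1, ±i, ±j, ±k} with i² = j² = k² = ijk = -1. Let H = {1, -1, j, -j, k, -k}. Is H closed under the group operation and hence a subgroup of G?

No

|H| = 6 does not divide |G| = 8, so by Lagrange H is not a subgroup.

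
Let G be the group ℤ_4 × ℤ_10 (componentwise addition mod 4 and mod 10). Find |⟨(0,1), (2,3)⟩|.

20

|⟨(0,1)⟩| = 10 and |⟨(2,3)⟩| = 10, so |H| is a multiple of lcm(10, 10) = 10 and divides |G| = 40.
Closing under the operation: H = {(0,0), (0,1), (0,2), (0,3), (0,4), (0,5), (0,6), (0,7), (0,8), (0,9), (2,0), (2,1), (2,2), (2,3), (2,4), (2,5), (2,6), (2,7), (2,8), (2,9)}, so |H| = 20.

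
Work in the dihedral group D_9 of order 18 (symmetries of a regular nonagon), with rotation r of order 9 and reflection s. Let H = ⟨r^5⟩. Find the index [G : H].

|⟨r^5⟩| = 9 and |G| = 18.
By Lagrange, [G : H] = |G|/|H| = 18/9 = 2.

2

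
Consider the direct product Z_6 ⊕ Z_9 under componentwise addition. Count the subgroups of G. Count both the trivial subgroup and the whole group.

|G| = 54, so by Lagrange every subgroup order divides 54. Divisors: 1, 2, 3, 6, 9, 18, 27, 54.
Subgroups by order — order 1: 1; order 2: 1; order 3: 4; order 6: 4; order 9: 4; order 18: 4; order 27: 1; order 54: 1.
Total: 1 + 1 + 4 + 4 + 4 + 4 + 1 + 1 = 20.

20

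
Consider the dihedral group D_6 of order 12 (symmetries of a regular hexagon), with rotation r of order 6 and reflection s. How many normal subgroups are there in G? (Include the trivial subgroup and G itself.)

7

G has 16 subgroups. Checking conjugation-invariance by order — order 1: 1/1 normal; order 2: 1/7 normal; order 3: 1/1 normal; order 4: 0/3 normal; order 6: 3/3 normal; order 12: 1/1 normal.
Total normal subgroups: 7.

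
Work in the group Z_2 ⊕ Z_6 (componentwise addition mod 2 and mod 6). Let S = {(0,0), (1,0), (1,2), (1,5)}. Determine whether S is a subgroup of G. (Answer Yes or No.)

No

(1,2) ∈ S but its inverse (1,4) ∉ S, so S is not a subgroup.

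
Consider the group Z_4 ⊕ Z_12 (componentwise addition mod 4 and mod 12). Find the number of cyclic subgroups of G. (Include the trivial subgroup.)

A cyclic subgroup of order d is generated by each of its φ(d) elements of order d, so the cyclic subgroups of order d number (#elements of order d)/φ(d).
Cyclic subgroups by order — order 1: 1; order 2: 3; order 3: 1; order 4: 6; order 6: 3; order 12: 6.
Total: 20.

20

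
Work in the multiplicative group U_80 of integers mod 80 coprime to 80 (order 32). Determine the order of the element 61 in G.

Compute successive powers of 61 mod 80: 61, 41, 21, 1; 61^4 ≡ 1 (mod 80).
So |⟨61⟩| = 4.

4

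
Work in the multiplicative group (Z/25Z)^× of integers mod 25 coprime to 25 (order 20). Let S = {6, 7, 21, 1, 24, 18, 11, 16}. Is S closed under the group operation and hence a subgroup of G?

No

|S| = 8 does not divide |G| = 20, so by Lagrange S is not a subgroup.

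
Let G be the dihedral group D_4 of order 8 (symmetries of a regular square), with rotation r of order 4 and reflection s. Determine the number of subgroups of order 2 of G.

5

|G| = 8 and 2 | 8, so subgroups of order 2 are possible by Lagrange.
The subgroups of order 2 are: {e, r^2}; {e, r^2s}; {e, r^3s}; {e, rs}; … (5 in all).
So G has 5 subgroups of order 2.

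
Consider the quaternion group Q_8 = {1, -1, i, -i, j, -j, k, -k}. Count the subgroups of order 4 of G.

3

|G| = 8 and 4 | 8, so subgroups of order 4 are possible by Lagrange.
The subgroups of order 4 are: {1, -1, i, -i}; {1, -1, j, -j}; {1, -1, k, -k}.
So G has 3 subgroups of order 4.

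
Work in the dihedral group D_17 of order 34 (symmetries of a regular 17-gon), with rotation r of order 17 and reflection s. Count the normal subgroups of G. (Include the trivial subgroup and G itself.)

3

G has 20 subgroups. Checking conjugation-invariance by order — order 1: 1/1 normal; order 2: 0/17 normal; order 17: 1/1 normal; order 34: 1/1 normal.
Total normal subgroups: 3.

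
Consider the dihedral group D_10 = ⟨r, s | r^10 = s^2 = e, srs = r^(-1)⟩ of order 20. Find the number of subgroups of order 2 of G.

11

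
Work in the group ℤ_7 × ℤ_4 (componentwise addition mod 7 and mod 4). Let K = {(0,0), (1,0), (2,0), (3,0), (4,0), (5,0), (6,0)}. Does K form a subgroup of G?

Yes

|K| = 7 divides |G| = 28, consistent with Lagrange.
K contains the identity, every element's inverse is in K, and K is closed under +: it is a subgroup.
In fact K = ⟨(4,0)⟩.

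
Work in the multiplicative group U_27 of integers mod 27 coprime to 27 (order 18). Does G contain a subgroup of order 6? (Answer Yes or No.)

Yes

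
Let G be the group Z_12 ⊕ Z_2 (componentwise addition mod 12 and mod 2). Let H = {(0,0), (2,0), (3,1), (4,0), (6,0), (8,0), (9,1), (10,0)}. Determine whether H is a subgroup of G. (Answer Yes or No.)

No

Closure fails: (4,0) + (3,1) = (7,1) ∉ H. So H is not a subgroup.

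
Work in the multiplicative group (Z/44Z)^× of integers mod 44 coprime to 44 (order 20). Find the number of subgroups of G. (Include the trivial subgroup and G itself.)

10

|G| = 20, so by Lagrange every subgroup order divides 20. Divisors: 1, 2, 4, 5, 10, 20.
Subgroups by order — order 1: 1; order 2: 3; order 4: 1; order 5: 1; order 10: 3; order 20: 1.
Total: 1 + 3 + 1 + 1 + 3 + 1 = 10.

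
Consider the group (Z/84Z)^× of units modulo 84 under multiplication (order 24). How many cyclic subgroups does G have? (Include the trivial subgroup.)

16

Group the elements of G by the cyclic subgroup they generate; each cyclic subgroup of order d accounts for φ(d) elements.
Cyclic subgroups by order — order 1: 1; order 2: 7; order 3: 1; order 6: 7.
Total: 16.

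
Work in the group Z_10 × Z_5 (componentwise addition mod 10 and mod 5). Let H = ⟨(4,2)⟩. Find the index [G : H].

10

|⟨(4,2)⟩| = 5 and |G| = 50.
By Lagrange, [G : H] = |G|/|H| = 50/5 = 10.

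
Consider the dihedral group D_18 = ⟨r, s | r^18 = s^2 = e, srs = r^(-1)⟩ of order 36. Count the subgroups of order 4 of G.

|G| = 36 and 4 | 36, so subgroups of order 4 are possible by Lagrange.
The subgroups of order 4 are: {e, r^9, rs, r^10s}; {e, r^9, r^2s, r^11s}; {e, r^9, r^3s, r^12s}; {e, r^9, r^4s, r^13s}; … (9 in all).
So G has 9 subgroups of order 4.

9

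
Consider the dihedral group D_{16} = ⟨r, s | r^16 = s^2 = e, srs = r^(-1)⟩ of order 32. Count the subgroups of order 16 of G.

|G| = 32 and 16 | 32, so subgroups of order 16 are possible by Lagrange.
The subgroups of order 16 are: {e, r, r^2, r^3, r^4, r^5, r^6, r^7, r^8, r^9, r^10, r^11, r^12, r^13, r^14, r^15}; {e, r^2, r^4, r^6, r^8, r^10, r^12, r^14, s, r^2s, r^4s, r^6s, r^8s, r^10s, r^12s, r^14s}; {e, r^2, r^4, r^6, r^8, r^10, r^12, r^14, rs, r^3s, r^5s, r^7s, r^9s, r^11s, r^13s, r^15s}.
So G has 3 subgroups of order 16.

3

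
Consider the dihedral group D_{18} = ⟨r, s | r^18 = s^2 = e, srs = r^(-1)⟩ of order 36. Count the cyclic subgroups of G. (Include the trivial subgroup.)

24

Each element a generates a cyclic subgroup ⟨a⟩; distinct elements may generate the same one (a cyclic group of order d has φ(d) generators).
Cyclic subgroups by order — order 1: 1; order 2: 19; order 3: 1; order 6: 1; order 9: 1; order 18: 1.
Total: 24.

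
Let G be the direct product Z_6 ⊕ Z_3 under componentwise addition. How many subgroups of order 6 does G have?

|G| = 18 and 6 | 18, so subgroups of order 6 are possible by Lagrange.
The subgroups of order 6 are: {(0,0), (0,1), (0,2), (3,0), (3,1), (3,2)}; {(0,0), (1,0), (2,0), (3,0), (4,0), (5,0)}; {(0,0), (1,1), (2,2), (3,0), (4,1), (5,2)}; {(0,0), (1,2), (2,1), (3,0), (4,2), (5,1)}.
So G has 4 subgroups of order 6.

4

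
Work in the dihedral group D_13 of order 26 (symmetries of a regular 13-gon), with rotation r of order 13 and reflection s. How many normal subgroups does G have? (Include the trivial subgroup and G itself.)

3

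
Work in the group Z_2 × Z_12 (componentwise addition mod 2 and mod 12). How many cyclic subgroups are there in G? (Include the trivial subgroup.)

12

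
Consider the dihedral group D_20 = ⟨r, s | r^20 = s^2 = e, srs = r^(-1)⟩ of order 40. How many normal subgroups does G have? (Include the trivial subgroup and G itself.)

G has 48 subgroups. Checking conjugation-invariance by order — order 1: 1/1 normal; order 2: 1/21 normal; order 4: 1/11 normal; order 5: 1/1 normal; order 8: 0/5 normal; order 10: 1/5 normal; order 20: 3/3 normal; order 40: 1/1 normal.
Total normal subgroups: 9.

9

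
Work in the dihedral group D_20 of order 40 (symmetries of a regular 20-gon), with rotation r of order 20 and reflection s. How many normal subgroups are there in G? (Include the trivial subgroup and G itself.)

9

G has 48 subgroups. Checking conjugation-invariance by order — order 1: 1/1 normal; order 2: 1/21 normal; order 4: 1/11 normal; order 5: 1/1 normal; order 8: 0/5 normal; order 10: 1/5 normal; order 20: 3/3 normal; order 40: 1/1 normal.
Total normal subgroups: 9.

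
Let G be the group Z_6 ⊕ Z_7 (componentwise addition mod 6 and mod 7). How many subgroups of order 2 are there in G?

|G| = 42 and 2 | 42, so subgroups of order 2 are possible by Lagrange.
The subgroups of order 2 are: {(0,0), (3,0)}.
So G has 1 subgroup of order 2.

1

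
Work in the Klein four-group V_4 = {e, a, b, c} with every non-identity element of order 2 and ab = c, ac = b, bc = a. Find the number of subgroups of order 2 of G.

|G| = 4 and 2 | 4, so subgroups of order 2 are possible by Lagrange.
The subgroups of order 2 are: {e, a}; {e, b}; {e, c}.
So G has 3 subgroups of order 2.

3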